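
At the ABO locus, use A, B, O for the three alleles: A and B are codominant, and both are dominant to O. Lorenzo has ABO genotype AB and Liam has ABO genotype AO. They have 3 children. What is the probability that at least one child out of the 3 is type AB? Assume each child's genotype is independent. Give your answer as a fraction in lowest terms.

ABO cross AB × AO → 1/2 A, 1/4 B, 1/4 AB.
So P(type AB) = 1/4 per child.
P(none) = (3/4)^3 = 27/64; P(at least one) = 1 − 27/64 = 37/64.

37/64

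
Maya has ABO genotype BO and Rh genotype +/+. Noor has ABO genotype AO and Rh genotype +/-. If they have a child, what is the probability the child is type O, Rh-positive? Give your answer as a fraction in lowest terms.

ABO cross BO × AO → offspring phenotypes: 1/4 O, 1/4 A, 1/4 B, 1/4 AB.
Rh cross +/+ × +/- → 1 Rh+.
Independent loci: P(type O, Rh-positive) = 1/4 × 1 = 1/4.

1/4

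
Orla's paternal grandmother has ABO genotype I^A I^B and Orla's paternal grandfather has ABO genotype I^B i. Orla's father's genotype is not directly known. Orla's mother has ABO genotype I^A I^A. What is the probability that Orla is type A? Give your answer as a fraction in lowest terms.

Orla's father's ABO genotype from I^A I^B × I^B i: 1/4 I^A I^B, 1/4 I^A i, 1/4 I^B I^B, 1/4 I^B i.
Crossing each possibility with the mother I^A I^A and summing P(type A): 1/4·1/2 + 1/4·1 + 1/4·0 + 1/4·1/2 = 1/2.

1/2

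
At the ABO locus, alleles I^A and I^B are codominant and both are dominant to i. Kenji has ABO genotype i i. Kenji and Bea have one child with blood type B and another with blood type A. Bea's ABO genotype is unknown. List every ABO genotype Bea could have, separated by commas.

I^A I^B

For each candidate genotype of Bea, check whether crossing it with i i can produce every observed child phenotype.
  I^A I^A → possible child types {A} ✗
  I^A I^B → possible child types {A, B} ✓
  I^A i → possible child types {O, A} ✗
  I^B I^B → possible child types {B} ✗
  I^B i → possible child types {O, B} ✗
  i i → possible child types {O} ✗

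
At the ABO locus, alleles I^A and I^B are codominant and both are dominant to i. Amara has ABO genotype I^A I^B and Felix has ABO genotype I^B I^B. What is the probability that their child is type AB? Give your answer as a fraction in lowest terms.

1/2

ABO cross I^A I^B × I^B I^B → offspring phenotypes: 1/2 B, 1/2 AB.
So P(type AB) = 1/2.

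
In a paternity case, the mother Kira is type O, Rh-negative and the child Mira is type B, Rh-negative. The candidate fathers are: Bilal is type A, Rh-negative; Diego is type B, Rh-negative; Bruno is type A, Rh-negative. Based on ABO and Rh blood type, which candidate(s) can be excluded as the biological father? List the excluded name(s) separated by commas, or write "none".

A candidate is excluded only if no genotype consistent with his phenotype could produce a type B, Rh-negative child with a type O, Rh-negative mother.
Bilal (type A, Rh-): no genotype consistent with that phenotype can produce a type-B Rh- child with a type-O mother.
Bruno (type A, Rh-): no genotype consistent with that phenotype can produce a type-B Rh- child with a type-O mother.

Bilal, Bruno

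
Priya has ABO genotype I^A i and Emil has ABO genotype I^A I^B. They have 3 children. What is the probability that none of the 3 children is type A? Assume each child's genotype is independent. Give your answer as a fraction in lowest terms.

ABO cross I^A i × I^A I^B → 1/2 A, 1/4 B, 1/4 AB.
So P(type A) = 1/2 per child.
P(not type A) = 1/2 for one child; (1/2)^3 = 1/8.

1/8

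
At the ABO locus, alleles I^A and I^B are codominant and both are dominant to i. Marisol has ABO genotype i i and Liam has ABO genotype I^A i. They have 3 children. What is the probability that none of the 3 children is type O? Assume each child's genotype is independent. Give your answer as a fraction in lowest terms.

ABO cross i i × I^A i → 1/2 O, 1/2 A.
So P(type O) = 1/2 per child.
P(not type O) = 1/2 for one child; (1/2)^3 = 1/8.

1/8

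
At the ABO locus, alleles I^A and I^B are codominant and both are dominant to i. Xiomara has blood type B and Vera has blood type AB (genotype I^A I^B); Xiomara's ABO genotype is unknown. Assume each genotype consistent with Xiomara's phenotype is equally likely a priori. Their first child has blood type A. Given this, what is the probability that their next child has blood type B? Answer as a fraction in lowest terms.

Possible genotypes: Xiomara ∈ {I^B I^B, I^B i}; Vera ∈ {I^A I^B}.
Weight each parental genotype pair by prior × P(type-A child):
  I^B i × I^A I^B: posterior weight 1; P(next child type B) = 1/2.
Weighted sum = 1/2.

1/2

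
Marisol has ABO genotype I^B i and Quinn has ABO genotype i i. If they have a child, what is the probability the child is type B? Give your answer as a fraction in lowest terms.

1/2

ABO cross I^B i × i i → offspring phenotypes: 1/2 O, 1/2 B.
So P(type B) = 1/2.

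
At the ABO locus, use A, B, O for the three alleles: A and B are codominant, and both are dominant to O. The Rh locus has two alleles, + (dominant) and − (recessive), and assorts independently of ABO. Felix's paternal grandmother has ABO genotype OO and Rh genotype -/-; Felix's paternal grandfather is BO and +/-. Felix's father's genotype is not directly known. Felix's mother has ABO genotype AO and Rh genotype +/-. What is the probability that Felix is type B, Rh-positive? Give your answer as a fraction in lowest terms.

Felix's father's ABO genotype from OO × BO: 1/2 BO, 1/2 OO.
Crossing each possibility with the mother AO and summing P(type B): 1/2·1/4 + 1/2·0 = 1/8.
Similarly for Rh via the father's Rh distribution: P(Rh+) = 5/8.
Independent loci: 1/8 × 5/8 = 5/64.

5/64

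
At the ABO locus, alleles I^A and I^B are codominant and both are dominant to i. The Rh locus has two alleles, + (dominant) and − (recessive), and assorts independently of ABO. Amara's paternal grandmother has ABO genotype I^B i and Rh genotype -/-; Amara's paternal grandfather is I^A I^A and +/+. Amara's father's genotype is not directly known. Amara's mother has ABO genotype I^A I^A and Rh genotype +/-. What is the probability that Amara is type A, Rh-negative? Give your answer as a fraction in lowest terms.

Amara's father's ABO genotype from I^B i × I^A I^A: 1/2 I^A I^B, 1/2 I^A i.
Crossing each possibility with the mother I^A I^A and summing P(type A): 1/2·1/2 + 1/2·1 = 3/4.
Similarly for Rh via the father's Rh distribution: P(Rh-) = 1/4.
Independent loci: 3/4 × 1/4 = 3/16.

3/16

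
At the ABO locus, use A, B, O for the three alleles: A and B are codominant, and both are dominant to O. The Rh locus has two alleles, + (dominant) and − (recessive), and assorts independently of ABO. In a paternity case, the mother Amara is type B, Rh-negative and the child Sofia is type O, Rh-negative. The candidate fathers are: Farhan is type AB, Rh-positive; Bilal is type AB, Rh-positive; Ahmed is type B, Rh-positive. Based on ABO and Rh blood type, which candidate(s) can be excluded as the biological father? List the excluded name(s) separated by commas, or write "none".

A candidate is excluded only if no genotype consistent with his phenotype could produce a type O, Rh-negative child with a type B, Rh-negative mother.
Farhan (type AB, Rh+): no genotype consistent with that phenotype can produce a type-O Rh- child with a type-B mother.
Bilal (type AB, Rh+): no genotype consistent with that phenotype can produce a type-O Rh- child with a type-B mother.

Farhan, Bilal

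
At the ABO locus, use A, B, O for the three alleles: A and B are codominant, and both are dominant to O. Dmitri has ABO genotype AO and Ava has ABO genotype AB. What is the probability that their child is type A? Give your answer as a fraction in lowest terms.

1/2

ABO cross AO × AB → offspring phenotypes: 1/2 A, 1/4 B, 1/4 AB.
So P(type A) = 1/2.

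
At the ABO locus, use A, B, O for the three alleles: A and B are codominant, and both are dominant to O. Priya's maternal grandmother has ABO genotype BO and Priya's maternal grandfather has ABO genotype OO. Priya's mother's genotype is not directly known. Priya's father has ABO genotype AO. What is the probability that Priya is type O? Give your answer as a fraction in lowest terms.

3/8

Priya's mother's ABO genotype from BO × OO: 1/2 BO, 1/2 OO.
Crossing each possibility with the father AO and summing P(type O): 1/2·1/4 + 1/2·1/2 = 3/8.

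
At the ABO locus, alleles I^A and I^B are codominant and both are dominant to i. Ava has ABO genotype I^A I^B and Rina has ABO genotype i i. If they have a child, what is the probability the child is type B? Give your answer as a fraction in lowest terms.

ABO cross I^A I^B × i i → offspring phenotypes: 1/2 A, 1/2 B.
So P(type B) = 1/2.

1/2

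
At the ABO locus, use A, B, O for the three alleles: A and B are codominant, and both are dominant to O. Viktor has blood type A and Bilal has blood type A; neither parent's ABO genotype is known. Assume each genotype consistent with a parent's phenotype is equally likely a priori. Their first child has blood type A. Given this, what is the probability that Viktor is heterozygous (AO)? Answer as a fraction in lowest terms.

Possible genotypes: Viktor ∈ {AA, AO}; Bilal ∈ {AA, AO}.
Weight each parental genotype pair by prior × P(type-A child):
  AA × AA: posterior weight 4/15.
  AA × AO: posterior weight 4/15.
  AO × AA: posterior weight 4/15.
  AO × AO: posterior weight 1/5.
Sum the posterior weight over pairs where Viktor is AO: 7/15.

7/15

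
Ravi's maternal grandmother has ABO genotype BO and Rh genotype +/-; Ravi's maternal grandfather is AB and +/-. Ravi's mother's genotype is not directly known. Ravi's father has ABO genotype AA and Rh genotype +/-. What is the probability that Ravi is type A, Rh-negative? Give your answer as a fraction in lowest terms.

1/8

Ravi's mother's ABO genotype from BO × AB: 1/4 AB, 1/4 AO, 1/4 BB, 1/4 BO.
Crossing each possibility with the father AA and summing P(type A): 1/4·1/2 + 1/4·1 + 1/4·0 + 1/4·1/2 = 1/2.
Similarly for Rh via the mother's Rh distribution: P(Rh-) = 1/4.
Independent loci: 1/2 × 1/4 = 1/8.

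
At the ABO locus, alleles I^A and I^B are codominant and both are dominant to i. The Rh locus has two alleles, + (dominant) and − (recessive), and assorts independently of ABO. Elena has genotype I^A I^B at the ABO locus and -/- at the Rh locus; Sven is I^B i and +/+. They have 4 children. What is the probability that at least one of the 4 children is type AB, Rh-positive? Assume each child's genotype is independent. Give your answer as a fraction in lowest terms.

ABO cross I^A I^B × I^B i → 1/4 A, 1/2 B, 1/4 AB.
Rh cross -/- × +/+ → 1 Rh+; so P(type AB, Rh-positive) = 1/4 × 1 = 1/4 per child.
P(none) = (3/4)^4 = 81/256; P(at least one) = 1 − 81/256 = 175/256.

175/256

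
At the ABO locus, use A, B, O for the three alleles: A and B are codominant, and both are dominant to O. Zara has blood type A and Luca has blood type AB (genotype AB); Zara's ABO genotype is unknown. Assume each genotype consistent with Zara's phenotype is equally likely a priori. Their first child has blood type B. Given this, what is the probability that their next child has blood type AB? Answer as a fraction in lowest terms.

Possible genotypes: Zara ∈ {AA, AO}; Luca ∈ {AB}.
Weight each parental genotype pair by prior × P(type-B child):
  AO × AB: posterior weight 1; P(next child type AB) = 1/4.
Weighted sum = 1/4.

1/4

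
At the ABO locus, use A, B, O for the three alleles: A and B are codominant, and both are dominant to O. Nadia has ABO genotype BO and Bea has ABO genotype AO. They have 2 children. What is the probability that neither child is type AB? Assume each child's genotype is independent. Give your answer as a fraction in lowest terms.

9/16

ABO cross BO × AO → 1/4 O, 1/4 A, 1/4 B, 1/4 AB.
So P(type AB) = 1/4 per child.
P(not type AB) = 3/4 for one child; (3/4)^2 = 9/16.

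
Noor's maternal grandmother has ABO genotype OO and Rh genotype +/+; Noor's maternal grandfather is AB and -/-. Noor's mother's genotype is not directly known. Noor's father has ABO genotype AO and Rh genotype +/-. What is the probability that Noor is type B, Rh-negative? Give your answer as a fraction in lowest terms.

Noor's mother's ABO genotype from OO × AB: 1/2 AO, 1/2 BO.
Crossing each possibility with the father AO and summing P(type B): 1/2·0 + 1/2·1/4 = 1/8.
Similarly for Rh via the mother's Rh distribution: P(Rh-) = 1/4.
Independent loci: 1/8 × 1/4 = 1/32.

1/32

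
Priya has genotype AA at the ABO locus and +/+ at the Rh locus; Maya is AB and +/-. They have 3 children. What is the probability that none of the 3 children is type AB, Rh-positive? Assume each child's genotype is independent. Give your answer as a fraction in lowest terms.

1/8

ABO cross AA × AB → 1/2 A, 1/2 AB.
Rh cross +/+ × +/- → 1 Rh+; so P(type AB, Rh-positive) = 1/2 × 1 = 1/2 per child.
P(not type AB, Rh-positive) = 1/2 for one child; (1/2)^3 = 1/8.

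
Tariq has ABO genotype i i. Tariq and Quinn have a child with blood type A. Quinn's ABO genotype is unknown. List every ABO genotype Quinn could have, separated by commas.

For each candidate genotype of Quinn, check whether crossing it with i i can produce every observed child phenotype.
  I^A I^A → possible child types {A} ✓
  I^A I^B → possible child types {A, B} ✓
  I^A i → possible child types {O, A} ✓
  I^B I^B → possible child types {B} ✗
  I^B i → possible child types {O, B} ✗
  i i → possible child types {O} ✗

I^A I^A, I^A I^B, I^A i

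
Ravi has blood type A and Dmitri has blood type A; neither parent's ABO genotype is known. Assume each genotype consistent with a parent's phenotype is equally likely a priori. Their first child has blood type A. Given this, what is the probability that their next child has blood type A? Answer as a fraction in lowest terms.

19/20

Possible genotypes: Ravi ∈ {I^A I^A, I^A i}; Dmitri ∈ {I^A I^A, I^A i}.
Weight each parental genotype pair by prior × P(type-A child):
  I^A I^A × I^A I^A: posterior weight 4/15; P(next child type A) = 1.
  I^A I^A × I^A i: posterior weight 4/15; P(next child type A) = 1.
  I^A i × I^A I^A: posterior weight 4/15; P(next child type A) = 1.
  I^A i × I^A i: posterior weight 1/5; P(next child type A) = 3/4.
Weighted sum = 19/20.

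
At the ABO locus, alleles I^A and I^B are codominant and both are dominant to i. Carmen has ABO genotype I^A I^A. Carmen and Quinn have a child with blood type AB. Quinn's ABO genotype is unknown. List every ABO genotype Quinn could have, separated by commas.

I^A I^B, I^B I^B, I^B i

For each candidate genotype of Quinn, check whether crossing it with I^A I^A can produce every observed child phenotype.
  I^A I^A → possible child types {A} ✗
  I^A I^B → possible child types {A, AB} ✓
  I^A i → possible child types {A} ✗
  I^B I^B → possible child types {AB} ✓
  I^B i → possible child types {A, AB} ✓
  i i → possible child types {A} ✗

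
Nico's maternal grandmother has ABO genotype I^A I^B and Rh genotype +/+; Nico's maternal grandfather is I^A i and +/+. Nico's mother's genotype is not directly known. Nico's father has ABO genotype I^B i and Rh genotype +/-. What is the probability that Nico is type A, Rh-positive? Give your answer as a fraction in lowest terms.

1/4

Nico's mother's ABO genotype from I^A I^B × I^A i: 1/4 I^A I^A, 1/4 I^A I^B, 1/4 I^A i, 1/4 I^B i.
Crossing each possibility with the father I^B i and summing P(type A): 1/4·1/2 + 1/4·1/4 + 1/4·1/4 + 1/4·0 = 1/4.
Similarly for Rh via the mother's Rh distribution: P(Rh+) = 1.
Independent loci: 1/4 × 1 = 1/4.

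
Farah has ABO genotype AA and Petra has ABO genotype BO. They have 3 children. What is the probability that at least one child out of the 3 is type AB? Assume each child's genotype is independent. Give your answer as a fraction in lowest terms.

ABO cross AA × BO → 1/2 A, 1/2 AB.
So P(type AB) = 1/2 per child.
P(none) = (1/2)^3 = 1/8; P(at least one) = 1 − 1/8 = 7/8.

7/8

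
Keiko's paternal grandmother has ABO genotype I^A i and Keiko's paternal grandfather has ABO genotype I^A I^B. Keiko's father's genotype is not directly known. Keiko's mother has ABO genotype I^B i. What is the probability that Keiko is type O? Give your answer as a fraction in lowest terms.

Keiko's father's ABO genotype from I^A i × I^A I^B: 1/4 I^A I^A, 1/4 I^A I^B, 1/4 I^A i, 1/4 I^B i.
Crossing each possibility with the mother I^B i and summing P(type O): 1/4·0 + 1/4·0 + 1/4·1/4 + 1/4·1/4 = 1/8.

1/8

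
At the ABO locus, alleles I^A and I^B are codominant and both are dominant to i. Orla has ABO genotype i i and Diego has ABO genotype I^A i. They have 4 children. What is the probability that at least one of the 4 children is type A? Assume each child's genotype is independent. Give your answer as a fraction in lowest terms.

15/16

ABO cross i i × I^A i → 1/2 O, 1/2 A.
So P(type A) = 1/2 per child.
P(none) = (1/2)^4 = 1/16; P(at least one) = 1 − 1/16 = 15/16.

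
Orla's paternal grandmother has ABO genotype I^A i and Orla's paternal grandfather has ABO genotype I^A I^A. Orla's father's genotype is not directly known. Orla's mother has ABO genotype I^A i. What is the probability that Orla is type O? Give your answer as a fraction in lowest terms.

Orla's father's ABO genotype from I^A i × I^A I^A: 1/2 I^A I^A, 1/2 I^A i.
Crossing each possibility with the mother I^A i and summing P(type O): 1/2·0 + 1/2·1/4 = 1/8.

1/8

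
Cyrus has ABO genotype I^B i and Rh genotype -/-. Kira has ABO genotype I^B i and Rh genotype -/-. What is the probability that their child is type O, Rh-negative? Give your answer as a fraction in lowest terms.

ABO cross I^B i × I^B i → offspring phenotypes: 1/4 O, 3/4 B.
Rh cross -/- × -/- → 1 Rh-.
Independent loci: P(type O, Rh-negative) = 1/4 × 1 = 1/4.

1/4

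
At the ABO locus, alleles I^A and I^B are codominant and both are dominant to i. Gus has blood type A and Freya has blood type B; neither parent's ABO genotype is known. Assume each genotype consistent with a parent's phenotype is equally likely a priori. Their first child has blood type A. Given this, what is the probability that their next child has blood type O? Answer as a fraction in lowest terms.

Possible genotypes: Gus ∈ {I^A I^A, I^A i}; Freya ∈ {I^B I^B, I^B i}.
Weight each parental genotype pair by prior × P(type-A child):
  I^A I^A × I^B i: posterior weight 2/3; P(next child type O) = 0.
  I^A i × I^B i: posterior weight 1/3; P(next child type O) = 1/4.
Weighted sum = 1/12.

1/12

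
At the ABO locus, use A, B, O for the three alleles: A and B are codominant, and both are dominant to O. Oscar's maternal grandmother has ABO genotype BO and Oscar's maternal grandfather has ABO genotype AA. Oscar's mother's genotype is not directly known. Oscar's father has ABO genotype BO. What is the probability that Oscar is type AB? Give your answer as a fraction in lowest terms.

Oscar's mother's ABO genotype from BO × AA: 1/2 AB, 1/2 AO.
Crossing each possibility with the father BO and summing P(type AB): 1/2·1/4 + 1/2·1/4 = 1/4.

1/4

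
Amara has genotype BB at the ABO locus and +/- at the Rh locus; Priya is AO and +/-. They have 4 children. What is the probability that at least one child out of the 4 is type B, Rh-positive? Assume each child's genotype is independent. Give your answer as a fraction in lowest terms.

ABO cross BB × AO → 1/2 B, 1/2 AB.
Rh cross +/- × +/- → 3/4 Rh+, 1/4 Rh-; so P(type B, Rh-positive) = 1/2 × 3/4 = 3/8 per child.
P(none) = (5/8)^4 = 625/4096; P(at least one) = 1 − 625/4096 = 3471/4096.

3471/4096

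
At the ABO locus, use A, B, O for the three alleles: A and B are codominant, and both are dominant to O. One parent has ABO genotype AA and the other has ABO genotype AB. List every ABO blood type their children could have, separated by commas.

Gametes from AA × AB give offspring ABO genotypes AA, AB, i.e. phenotypes A, AB.

A, AB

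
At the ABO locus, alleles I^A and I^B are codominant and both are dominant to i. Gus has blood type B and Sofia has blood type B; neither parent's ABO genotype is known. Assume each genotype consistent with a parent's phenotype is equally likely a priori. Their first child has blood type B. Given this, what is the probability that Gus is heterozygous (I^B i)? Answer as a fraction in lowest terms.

7/15

Possible genotypes: Gus ∈ {I^B I^B, I^B i}; Sofia ∈ {I^B I^B, I^B i}.
Weight each parental genotype pair by prior × P(type-B child):
  I^B I^B × I^B I^B: posterior weight 4/15.
  I^B I^B × I^B i: posterior weight 4/15.
  I^B i × I^B I^B: posterior weight 4/15.
  I^B i × I^B i: posterior weight 1/5.
Sum the posterior weight over pairs where Gus is I^B i: 7/15.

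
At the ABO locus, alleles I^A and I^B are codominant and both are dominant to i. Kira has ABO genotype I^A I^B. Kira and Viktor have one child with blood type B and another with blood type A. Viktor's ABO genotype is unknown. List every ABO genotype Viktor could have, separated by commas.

For each candidate genotype of Viktor, check whether crossing it with I^A I^B can produce every observed child phenotype.
  I^A I^A → possible child types {A, AB} ✗
  I^A I^B → possible child types {A, B, AB} ✓
  I^A i → possible child types {A, B, AB} ✓
  I^B I^B → possible child types {B, AB} ✗
  I^B i → possible child types {A, B, AB} ✓
  i i → possible child types {A, B} ✓

I^A I^B, I^A i, I^B i, i i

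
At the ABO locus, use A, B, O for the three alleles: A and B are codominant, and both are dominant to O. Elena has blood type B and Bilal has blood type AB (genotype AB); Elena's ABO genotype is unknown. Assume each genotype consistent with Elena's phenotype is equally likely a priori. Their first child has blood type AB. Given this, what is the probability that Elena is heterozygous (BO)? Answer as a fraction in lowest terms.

1/3

Possible genotypes: Elena ∈ {BB, BO}; Bilal ∈ {AB}.
Weight each parental genotype pair by prior × P(type-AB child):
  BB × AB: posterior weight 2/3.
  BO × AB: posterior weight 1/3.
Sum the posterior weight over pairs where Elena is BO: 1/3.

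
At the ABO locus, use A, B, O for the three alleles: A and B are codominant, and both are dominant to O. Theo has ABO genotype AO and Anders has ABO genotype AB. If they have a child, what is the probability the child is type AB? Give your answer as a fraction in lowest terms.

ABO cross AO × AB → offspring phenotypes: 1/2 A, 1/4 B, 1/4 AB.
So P(type AB) = 1/4.

1/4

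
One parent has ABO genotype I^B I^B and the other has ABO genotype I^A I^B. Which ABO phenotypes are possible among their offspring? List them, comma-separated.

B, AB

Gametes from I^B I^B × I^A I^B give offspring ABO genotypes I^A I^B, I^B I^B, i.e. phenotypes B, AB.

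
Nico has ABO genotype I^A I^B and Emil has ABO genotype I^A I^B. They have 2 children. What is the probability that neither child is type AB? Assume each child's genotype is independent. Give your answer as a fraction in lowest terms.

1/4

ABO cross I^A I^B × I^A I^B → 1/4 A, 1/4 B, 1/2 AB.
So P(type AB) = 1/2 per child.
P(not type AB) = 1/2 for one child; (1/2)^2 = 1/4.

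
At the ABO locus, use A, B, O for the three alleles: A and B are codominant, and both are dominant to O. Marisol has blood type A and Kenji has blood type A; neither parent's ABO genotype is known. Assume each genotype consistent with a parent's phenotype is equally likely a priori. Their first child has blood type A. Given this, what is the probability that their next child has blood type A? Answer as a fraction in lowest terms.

Possible genotypes: Marisol ∈ {AA, AO}; Kenji ∈ {AA, AO}.
Weight each parental genotype pair by prior × P(type-A child):
  AA × AA: posterior weight 4/15; P(next child type A) = 1.
  AA × AO: posterior weight 4/15; P(next child type A) = 1.
  AO × AA: posterior weight 4/15; P(next child type A) = 1.
  AO × AO: posterior weight 1/5; P(next child type A) = 3/4.
Weighted sum = 19/20.

19/20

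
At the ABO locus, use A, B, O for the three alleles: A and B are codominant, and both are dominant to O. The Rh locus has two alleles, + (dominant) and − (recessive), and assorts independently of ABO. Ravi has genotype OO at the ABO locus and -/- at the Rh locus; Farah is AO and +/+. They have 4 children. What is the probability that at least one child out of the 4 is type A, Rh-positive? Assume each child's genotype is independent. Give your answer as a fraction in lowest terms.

ABO cross OO × AO → 1/2 O, 1/2 A.
Rh cross -/- × +/+ → 1 Rh+; so P(type A, Rh-positive) = 1/2 × 1 = 1/2 per child.
P(none) = (1/2)^4 = 1/16; P(at least one) = 1 − 1/16 = 15/16.

15/16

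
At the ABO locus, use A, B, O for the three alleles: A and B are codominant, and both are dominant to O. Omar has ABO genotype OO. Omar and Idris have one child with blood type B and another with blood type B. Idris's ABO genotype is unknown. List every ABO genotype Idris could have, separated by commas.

AB, BB, BO

For each candidate genotype of Idris, check whether crossing it with OO can produce every observed child phenotype.
  AA → possible child types {A} ✗
  AB → possible child types {A, B} ✓
  AO → possible child types {O, A} ✗
  BB → possible child types {B} ✓
  BO → possible child types {O, B} ✓
  OO → possible child types {O} ✗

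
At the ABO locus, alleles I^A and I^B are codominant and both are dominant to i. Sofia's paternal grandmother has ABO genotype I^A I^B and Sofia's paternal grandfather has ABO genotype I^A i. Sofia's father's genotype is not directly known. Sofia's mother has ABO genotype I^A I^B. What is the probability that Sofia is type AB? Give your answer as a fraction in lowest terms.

3/8

Sofia's father's ABO genotype from I^A I^B × I^A i: 1/4 I^A I^A, 1/4 I^A I^B, 1/4 I^A i, 1/4 I^B i.
Crossing each possibility with the mother I^A I^B and summing P(type AB): 1/4·1/2 + 1/4·1/2 + 1/4·1/4 + 1/4·1/4 = 3/8.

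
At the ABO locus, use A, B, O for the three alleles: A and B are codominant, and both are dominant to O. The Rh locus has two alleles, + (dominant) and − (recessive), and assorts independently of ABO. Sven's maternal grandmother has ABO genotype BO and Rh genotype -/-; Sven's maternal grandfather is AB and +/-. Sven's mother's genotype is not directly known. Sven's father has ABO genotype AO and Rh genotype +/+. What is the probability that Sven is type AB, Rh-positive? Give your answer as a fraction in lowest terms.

1/4

Sven's mother's ABO genotype from BO × AB: 1/4 AB, 1/4 AO, 1/4 BB, 1/4 BO.
Crossing each possibility with the father AO and summing P(type AB): 1/4·1/4 + 1/4·0 + 1/4·1/2 + 1/4·1/4 = 1/4.
Similarly for Rh via the mother's Rh distribution: P(Rh+) = 1.
Independent loci: 1/4 × 1 = 1/4.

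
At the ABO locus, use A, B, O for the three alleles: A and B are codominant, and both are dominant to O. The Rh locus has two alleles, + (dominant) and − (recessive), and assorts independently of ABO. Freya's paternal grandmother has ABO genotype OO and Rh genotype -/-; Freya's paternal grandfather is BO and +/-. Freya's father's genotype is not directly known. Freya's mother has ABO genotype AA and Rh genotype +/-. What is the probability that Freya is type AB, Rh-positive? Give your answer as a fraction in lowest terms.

Freya's father's ABO genotype from OO × BO: 1/2 BO, 1/2 OO.
Crossing each possibility with the mother AA and summing P(type AB): 1/2·1/2 + 1/2·0 = 1/4.
Similarly for Rh via the father's Rh distribution: P(Rh+) = 5/8.
Independent loci: 1/4 × 5/8 = 5/32.

5/32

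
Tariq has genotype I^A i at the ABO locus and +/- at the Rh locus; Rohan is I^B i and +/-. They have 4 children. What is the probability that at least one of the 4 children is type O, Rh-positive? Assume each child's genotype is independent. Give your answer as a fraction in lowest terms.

ABO cross I^A i × I^B i → 1/4 O, 1/4 A, 1/4 B, 1/4 AB.
Rh cross +/- × +/- → 3/4 Rh+, 1/4 Rh-; so P(type O, Rh-positive) = 1/4 × 3/4 = 3/16 per child.
P(none) = (13/16)^4 = 28561/65536; P(at least one) = 1 − 28561/65536 = 36975/65536.

36975/65536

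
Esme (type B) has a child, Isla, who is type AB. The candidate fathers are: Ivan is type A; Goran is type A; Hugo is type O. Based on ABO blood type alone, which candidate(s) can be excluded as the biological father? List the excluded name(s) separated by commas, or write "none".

A candidate is excluded only if no genotype consistent with his phenotype could produce a type AB child with a type B mother.
Hugo (type O): no genotype consistent with that phenotype can produce a type-AB child with a type-B mother.

Hugo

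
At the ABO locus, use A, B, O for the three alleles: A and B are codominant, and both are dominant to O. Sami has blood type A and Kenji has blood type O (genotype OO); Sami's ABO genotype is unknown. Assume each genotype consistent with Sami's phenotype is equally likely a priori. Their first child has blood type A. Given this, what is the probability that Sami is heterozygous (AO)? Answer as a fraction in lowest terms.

Possible genotypes: Sami ∈ {AA, AO}; Kenji ∈ {OO}.
Weight each parental genotype pair by prior × P(type-A child):
  AA × OO: posterior weight 2/3.
  AO × OO: posterior weight 1/3.
Sum the posterior weight over pairs where Sami is AO: 1/3.

1/3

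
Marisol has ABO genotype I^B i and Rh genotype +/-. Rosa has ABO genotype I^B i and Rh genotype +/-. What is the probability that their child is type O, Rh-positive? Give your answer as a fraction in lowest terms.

ABO cross I^B i × I^B i → offspring phenotypes: 1/4 O, 3/4 B.
Rh cross +/- × +/- → 3/4 Rh+, 1/4 Rh-.
Independent loci: P(type O, Rh-positive) = 1/4 × 3/4 = 3/16.

3/16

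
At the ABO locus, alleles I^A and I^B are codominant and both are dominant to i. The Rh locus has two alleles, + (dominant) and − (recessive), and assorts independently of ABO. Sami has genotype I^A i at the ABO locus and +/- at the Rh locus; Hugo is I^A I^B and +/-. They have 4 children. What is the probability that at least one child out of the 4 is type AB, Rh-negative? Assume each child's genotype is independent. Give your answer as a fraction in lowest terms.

ABO cross I^A i × I^A I^B → 1/2 A, 1/4 B, 1/4 AB.
Rh cross +/- × +/- → 3/4 Rh+, 1/4 Rh-; so P(type AB, Rh-negative) = 1/4 × 1/4 = 1/16 per child.
P(none) = (15/16)^4 = 50625/65536; P(at least one) = 1 − 50625/65536 = 14911/65536.

14911/65536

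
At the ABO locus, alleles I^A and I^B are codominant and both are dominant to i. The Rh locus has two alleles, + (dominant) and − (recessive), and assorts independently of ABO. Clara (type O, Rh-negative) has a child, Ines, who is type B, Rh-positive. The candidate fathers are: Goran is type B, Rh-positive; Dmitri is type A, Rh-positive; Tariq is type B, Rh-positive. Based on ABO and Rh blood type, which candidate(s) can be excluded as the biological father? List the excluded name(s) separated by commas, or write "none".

Dmitri

A candidate is excluded only if no genotype consistent with his phenotype could produce a type B, Rh-positive child with a type O, Rh-negative mother.
Dmitri (type A, Rh+): no genotype consistent with that phenotype can produce a type-B Rh+ child with a type-O mother.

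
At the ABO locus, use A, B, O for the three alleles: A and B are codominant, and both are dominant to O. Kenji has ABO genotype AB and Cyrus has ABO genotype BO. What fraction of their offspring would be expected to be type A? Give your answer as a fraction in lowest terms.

ABO cross AB × BO → offspring phenotypes: 1/4 A, 1/2 B, 1/4 AB.
So P(type A) = 1/4.

1/4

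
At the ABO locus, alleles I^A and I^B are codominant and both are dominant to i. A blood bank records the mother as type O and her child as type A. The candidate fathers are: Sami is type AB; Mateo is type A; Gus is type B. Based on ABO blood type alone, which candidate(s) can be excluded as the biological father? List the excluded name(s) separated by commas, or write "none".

A candidate is excluded only if no genotype consistent with his phenotype could produce a type A child with a type O mother.
Gus (type B): no genotype consistent with that phenotype can produce a type-A child with a type-O mother.

Gus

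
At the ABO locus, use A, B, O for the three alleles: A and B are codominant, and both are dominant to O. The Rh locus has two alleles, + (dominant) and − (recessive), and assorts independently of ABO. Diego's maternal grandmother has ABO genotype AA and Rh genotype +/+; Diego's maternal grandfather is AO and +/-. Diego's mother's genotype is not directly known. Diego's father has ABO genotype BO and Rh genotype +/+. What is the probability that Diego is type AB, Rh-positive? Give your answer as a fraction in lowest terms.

3/8

Diego's mother's ABO genotype from AA × AO: 1/2 AA, 1/2 AO.
Crossing each possibility with the father BO and summing P(type AB): 1/2·1/2 + 1/2·1/4 = 3/8.
Similarly for Rh via the mother's Rh distribution: P(Rh+) = 1.
Independent loci: 3/8 × 1 = 3/8.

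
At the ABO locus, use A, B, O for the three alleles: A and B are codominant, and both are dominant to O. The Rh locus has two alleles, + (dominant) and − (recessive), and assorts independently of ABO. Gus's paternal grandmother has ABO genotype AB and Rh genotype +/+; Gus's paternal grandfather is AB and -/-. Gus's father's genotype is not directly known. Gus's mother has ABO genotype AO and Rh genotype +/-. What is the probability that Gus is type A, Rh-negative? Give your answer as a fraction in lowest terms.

1/8

Gus's father's ABO genotype from AB × AB: 1/4 AA, 1/2 AB, 1/4 BB.
Crossing each possibility with the mother AO and summing P(type A): 1/4·1 + 1/2·1/2 + 1/4·0 = 1/2.
Similarly for Rh via the father's Rh distribution: P(Rh-) = 1/4.
Independent loci: 1/2 × 1/4 = 1/8.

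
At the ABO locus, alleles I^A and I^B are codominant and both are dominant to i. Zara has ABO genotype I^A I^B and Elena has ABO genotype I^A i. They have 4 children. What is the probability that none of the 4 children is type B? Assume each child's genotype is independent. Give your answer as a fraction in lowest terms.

ABO cross I^A I^B × I^A i → 1/2 A, 1/4 B, 1/4 AB.
So P(type B) = 1/4 per child.
P(not type B) = 3/4 for one child; (3/4)^4 = 81/256.

81/256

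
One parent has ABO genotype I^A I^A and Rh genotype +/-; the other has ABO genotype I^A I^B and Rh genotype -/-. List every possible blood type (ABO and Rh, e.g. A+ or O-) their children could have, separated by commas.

A+, A-, AB+, AB-

Gametes from I^A I^A × I^A I^B give offspring ABO genotypes I^A I^A, I^A I^B, i.e. phenotypes A, AB.
Rh cross +/- × -/- → phenotypes Rh+, Rh-.
Combining independently: A+, A-, AB+, AB-.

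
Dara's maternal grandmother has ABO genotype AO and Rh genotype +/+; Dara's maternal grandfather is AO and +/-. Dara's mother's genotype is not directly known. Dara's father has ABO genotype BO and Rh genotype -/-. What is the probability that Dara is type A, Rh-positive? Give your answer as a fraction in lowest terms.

3/16

Dara's mother's ABO genotype from AO × AO: 1/4 AA, 1/2 AO, 1/4 OO.
Crossing each possibility with the father BO and summing P(type A): 1/4·1/2 + 1/2·1/4 + 1/4·0 = 1/4.
Similarly for Rh via the mother's Rh distribution: P(Rh+) = 3/4.
Independent loci: 1/4 × 3/4 = 3/16.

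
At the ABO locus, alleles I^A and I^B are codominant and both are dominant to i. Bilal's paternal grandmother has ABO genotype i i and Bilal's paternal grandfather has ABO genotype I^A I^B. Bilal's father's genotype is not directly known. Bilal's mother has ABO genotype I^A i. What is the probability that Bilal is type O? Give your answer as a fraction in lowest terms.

1/4

Bilal's father's ABO genotype from i i × I^A I^B: 1/2 I^A i, 1/2 I^B i.
Crossing each possibility with the mother I^A i and summing P(type O): 1/2·1/4 + 1/2·1/4 = 1/4.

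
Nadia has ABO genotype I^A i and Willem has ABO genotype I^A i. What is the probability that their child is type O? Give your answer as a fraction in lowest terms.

1/4

ABO cross I^A i × I^A i → offspring phenotypes: 1/4 O, 3/4 A.
So P(type O) = 1/4.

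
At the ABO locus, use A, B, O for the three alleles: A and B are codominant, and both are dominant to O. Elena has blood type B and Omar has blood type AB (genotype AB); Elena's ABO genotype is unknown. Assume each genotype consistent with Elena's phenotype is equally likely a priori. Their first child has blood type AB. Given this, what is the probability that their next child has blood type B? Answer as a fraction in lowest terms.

1/2

Possible genotypes: Elena ∈ {BB, BO}; Omar ∈ {AB}.
Weight each parental genotype pair by prior × P(type-AB child):
  BB × AB: posterior weight 2/3; P(next child type B) = 1/2.
  BO × AB: posterior weight 1/3; P(next child type B) = 1/2.
Weighted sum = 1/2.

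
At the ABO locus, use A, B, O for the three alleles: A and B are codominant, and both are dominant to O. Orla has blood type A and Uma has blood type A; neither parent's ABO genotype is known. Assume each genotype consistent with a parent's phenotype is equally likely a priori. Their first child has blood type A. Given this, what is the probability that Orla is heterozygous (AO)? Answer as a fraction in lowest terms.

7/15

Possible genotypes: Orla ∈ {AA, AO}; Uma ∈ {AA, AO}.
Weight each parental genotype pair by prior × P(type-A child):
  AA × AA: posterior weight 4/15.
  AA × AO: posterior weight 4/15.
  AO × AA: posterior weight 4/15.
  AO × AO: posterior weight 1/5.
Sum the posterior weight over pairs where Orla is AO: 7/15.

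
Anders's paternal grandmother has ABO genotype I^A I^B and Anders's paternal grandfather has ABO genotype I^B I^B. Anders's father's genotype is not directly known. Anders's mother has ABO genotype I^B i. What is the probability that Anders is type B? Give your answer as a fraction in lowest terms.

Anders's father's ABO genotype from I^A I^B × I^B I^B: 1/2 I^A I^B, 1/2 I^B I^B.
Crossing each possibility with the mother I^B i and summing P(type B): 1/2·1/2 + 1/2·1 = 3/4.

3/4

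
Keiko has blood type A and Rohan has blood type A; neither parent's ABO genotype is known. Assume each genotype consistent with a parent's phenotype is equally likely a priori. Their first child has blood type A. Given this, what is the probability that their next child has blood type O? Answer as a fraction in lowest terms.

Possible genotypes: Keiko ∈ {I^A I^A, I^A i}; Rohan ∈ {I^A I^A, I^A i}.
Weight each parental genotype pair by prior × P(type-A child):
  I^A I^A × I^A I^A: posterior weight 4/15; P(next child type O) = 0.
  I^A I^A × I^A i: posterior weight 4/15; P(next child type O) = 0.
  I^A i × I^A I^A: posterior weight 4/15; P(next child type O) = 0.
  I^A i × I^A i: posterior weight 1/5; P(next child type O) = 1/4.
Weighted sum = 1/20.

1/20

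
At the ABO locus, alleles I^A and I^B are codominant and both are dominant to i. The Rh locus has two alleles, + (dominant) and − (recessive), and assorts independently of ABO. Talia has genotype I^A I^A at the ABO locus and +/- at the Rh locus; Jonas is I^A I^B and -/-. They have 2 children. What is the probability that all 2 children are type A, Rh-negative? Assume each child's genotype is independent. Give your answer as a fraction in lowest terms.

ABO cross I^A I^A × I^A I^B → 1/2 A, 1/2 AB.
Rh cross +/- × -/- → 1/2 Rh+, 1/2 Rh-; so P(type A, Rh-negative) = 1/2 × 1/2 = 1/4 per child.
All 2 independent: (1/4)^2 = 1/16.

1/16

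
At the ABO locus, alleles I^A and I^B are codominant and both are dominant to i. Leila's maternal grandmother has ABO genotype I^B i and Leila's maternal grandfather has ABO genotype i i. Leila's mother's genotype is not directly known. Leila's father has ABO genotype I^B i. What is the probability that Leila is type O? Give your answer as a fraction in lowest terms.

Leila's mother's ABO genotype from I^B i × i i: 1/2 I^B i, 1/2 i i.
Crossing each possibility with the father I^B i and summing P(type O): 1/2·1/4 + 1/2·1/2 = 3/8.

3/8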